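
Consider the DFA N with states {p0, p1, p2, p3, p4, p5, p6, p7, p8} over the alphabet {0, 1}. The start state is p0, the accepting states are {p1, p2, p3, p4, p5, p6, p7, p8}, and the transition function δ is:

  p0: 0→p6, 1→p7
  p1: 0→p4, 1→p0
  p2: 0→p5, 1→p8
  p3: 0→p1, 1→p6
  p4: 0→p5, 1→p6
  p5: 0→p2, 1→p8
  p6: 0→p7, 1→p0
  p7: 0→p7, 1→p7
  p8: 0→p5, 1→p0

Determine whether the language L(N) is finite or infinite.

State p0 is reachable from the start and can reach an accepting state, and it lies on the cycle p0 → p6 → p0.
Traversing that cycle any number of times yields accepted strings of unbounded length, so the language is infinite.

infinite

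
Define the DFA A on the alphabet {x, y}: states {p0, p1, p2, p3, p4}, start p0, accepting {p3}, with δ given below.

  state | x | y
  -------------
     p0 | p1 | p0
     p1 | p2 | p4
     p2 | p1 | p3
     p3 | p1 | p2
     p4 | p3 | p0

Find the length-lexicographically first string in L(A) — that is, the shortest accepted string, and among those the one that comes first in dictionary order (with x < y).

xxy

A breadth-first search from p0 reaches an accepting state first via the path p0 → p1 → p2 → p3 on input xxy.
No string of length < 3 is accepted (BFS exhausts all shorter strings without reaching an accepting state), and xxy is the lexicographically least accepting string of length 3.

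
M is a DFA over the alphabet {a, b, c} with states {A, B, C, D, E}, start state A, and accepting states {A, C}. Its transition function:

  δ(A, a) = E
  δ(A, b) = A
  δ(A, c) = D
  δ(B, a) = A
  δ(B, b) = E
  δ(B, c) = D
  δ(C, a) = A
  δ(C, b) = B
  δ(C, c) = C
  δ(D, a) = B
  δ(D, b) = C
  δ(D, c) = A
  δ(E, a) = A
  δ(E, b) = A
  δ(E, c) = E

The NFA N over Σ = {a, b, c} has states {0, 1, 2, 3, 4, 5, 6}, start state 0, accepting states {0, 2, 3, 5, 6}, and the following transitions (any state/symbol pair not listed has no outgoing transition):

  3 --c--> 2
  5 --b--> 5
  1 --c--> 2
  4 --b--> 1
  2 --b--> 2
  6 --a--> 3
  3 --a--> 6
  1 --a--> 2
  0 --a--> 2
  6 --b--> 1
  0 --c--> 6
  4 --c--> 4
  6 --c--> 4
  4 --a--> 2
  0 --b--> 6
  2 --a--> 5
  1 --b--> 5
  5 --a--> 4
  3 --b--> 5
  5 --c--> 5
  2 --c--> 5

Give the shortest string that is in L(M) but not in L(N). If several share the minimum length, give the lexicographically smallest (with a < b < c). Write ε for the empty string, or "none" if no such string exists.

The string bb is accepted by M but not by N.
No shorter string lies in the difference, and bb is the lexicographically first length-2 string in L(M) \ L(N).

bb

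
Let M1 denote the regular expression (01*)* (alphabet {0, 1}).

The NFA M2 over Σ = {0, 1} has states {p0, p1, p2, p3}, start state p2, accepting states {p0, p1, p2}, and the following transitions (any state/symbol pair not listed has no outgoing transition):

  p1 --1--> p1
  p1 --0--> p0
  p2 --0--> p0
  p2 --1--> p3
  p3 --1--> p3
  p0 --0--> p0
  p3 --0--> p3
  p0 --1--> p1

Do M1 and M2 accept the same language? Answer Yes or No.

Converting the expression M1 to a DFA (subset construction, then merging equivalent states) gives the minimal DFA with states {r0, r1, r2}, start state r0, accepting states {r0, r1} and transitions r0: 0→r1, 1→r2; r1: 0→r1, 1→r1; r2: 0→r2, 1→r2.
Exploring the product automaton M1 × M2 from the start pair (r0, p2), following both machines on each input symbol, reaches 4 state pairs: (r0, p2), (r1, p0), (r2, p3), (r1, p1).
M1 accepts in {r0, r1} and M2 accepts in {p0, p1, p2}. In every reachable pair the two components are either both accepting — (r0, p2), (r1, p0), (r1, p1) — or both non-accepting, so no string is accepted by exactly one of the machines: L(M1) \ L(M2) and L(M2) \ L(M1) are both empty.
Hence every string is accepted by M1 iff it is accepted by M2, and the two languages coincide.

Yes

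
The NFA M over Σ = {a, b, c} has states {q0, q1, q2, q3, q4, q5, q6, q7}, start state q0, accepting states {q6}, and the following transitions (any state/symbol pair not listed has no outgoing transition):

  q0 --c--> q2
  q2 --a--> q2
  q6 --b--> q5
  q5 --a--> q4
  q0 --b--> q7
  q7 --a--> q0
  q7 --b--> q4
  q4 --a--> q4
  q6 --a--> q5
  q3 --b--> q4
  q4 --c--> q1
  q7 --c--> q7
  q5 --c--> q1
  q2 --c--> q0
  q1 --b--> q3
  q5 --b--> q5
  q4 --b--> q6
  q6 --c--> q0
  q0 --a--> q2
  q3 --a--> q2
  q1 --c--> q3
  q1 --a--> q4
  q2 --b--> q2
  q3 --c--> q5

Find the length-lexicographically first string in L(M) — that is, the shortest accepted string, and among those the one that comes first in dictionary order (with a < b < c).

A breadth-first search from q0 reaches an accepting state first via the path q0 → q7 → q4 → q6 on input bbb.
No string of length < 3 is accepted (BFS exhausts all shorter strings without reaching an accepting state), and bbb is the lexicographically least accepting string of length 3.

bbb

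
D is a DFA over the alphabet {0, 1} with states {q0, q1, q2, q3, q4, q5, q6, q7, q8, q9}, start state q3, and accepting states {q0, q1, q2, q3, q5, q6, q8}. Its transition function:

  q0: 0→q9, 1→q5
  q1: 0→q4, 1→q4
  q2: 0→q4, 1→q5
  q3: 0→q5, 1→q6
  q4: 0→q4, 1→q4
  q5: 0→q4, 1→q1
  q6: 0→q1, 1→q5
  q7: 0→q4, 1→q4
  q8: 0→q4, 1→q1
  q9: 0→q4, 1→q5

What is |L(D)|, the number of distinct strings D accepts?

7

The useful subgraph on states {q1, q3, q5, q6} is acyclic, so L(D) is finite; the longest accepting path visits 4 useful states, giving maximum string length 3.
Counting accepting paths from q3 by length: 1 of length 0, 2 of length 1, 3 of length 2, 1 of length 3. Total 7.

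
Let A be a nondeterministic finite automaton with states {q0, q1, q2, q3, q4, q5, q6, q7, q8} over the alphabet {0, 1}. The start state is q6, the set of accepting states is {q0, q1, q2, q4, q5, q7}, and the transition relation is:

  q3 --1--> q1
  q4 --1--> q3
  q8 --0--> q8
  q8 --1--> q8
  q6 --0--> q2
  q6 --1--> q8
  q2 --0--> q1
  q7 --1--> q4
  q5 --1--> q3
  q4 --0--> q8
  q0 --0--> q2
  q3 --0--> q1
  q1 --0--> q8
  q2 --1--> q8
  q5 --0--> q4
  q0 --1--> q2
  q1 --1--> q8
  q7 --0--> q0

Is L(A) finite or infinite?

finite

The useful states (reachable from q6 and able to reach an accepting state) are {q1, q2, q6}.
Restricted to these states the transition graph has no cycle, so every accepting path has bounded length and L is finite.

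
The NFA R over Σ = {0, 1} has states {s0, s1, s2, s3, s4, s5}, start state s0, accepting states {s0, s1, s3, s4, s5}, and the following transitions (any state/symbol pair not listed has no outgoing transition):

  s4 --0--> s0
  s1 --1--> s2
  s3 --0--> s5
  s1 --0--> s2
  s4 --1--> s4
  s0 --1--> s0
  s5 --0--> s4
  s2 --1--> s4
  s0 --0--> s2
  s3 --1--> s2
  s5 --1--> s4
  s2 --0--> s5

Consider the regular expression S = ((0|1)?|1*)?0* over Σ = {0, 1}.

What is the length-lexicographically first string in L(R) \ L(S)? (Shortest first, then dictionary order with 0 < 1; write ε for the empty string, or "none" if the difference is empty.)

The string 01 is accepted by R but not by S.
No shorter string lies in the difference, and 01 is the lexicographically first length-2 string in L(R) \ L(S).

01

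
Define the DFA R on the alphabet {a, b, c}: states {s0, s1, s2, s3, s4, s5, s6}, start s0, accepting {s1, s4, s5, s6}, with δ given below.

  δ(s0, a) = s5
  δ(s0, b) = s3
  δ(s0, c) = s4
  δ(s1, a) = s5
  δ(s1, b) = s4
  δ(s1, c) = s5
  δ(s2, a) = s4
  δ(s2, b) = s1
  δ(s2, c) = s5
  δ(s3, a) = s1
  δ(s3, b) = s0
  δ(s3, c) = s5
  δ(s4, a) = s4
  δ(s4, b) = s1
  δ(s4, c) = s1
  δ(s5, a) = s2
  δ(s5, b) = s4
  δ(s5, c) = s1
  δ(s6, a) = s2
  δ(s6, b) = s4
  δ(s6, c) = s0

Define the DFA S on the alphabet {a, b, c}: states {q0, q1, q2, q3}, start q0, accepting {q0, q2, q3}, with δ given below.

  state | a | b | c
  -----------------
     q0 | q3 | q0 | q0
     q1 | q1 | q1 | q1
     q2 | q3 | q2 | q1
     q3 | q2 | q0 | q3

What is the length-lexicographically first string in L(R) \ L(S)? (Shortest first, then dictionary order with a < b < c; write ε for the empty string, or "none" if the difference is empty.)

The string aac is accepted by R but not by S.
No shorter string lies in the difference, and aac is the lexicographically first length-3 string in L(R) \ L(S).

aac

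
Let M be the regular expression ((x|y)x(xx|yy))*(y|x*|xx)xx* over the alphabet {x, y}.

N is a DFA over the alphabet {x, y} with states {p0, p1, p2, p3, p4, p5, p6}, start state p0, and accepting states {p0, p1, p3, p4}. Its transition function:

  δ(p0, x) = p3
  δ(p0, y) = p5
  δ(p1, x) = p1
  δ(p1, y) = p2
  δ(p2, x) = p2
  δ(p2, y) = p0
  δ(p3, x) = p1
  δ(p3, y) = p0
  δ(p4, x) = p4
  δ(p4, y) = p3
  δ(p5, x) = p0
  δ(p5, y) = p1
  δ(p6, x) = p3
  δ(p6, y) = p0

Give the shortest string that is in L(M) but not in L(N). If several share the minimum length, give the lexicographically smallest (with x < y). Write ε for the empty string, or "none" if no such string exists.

xxxxyx

The string xxxxyx is accepted by M but not by N.
No shorter string lies in the difference, and xxxxyx is the lexicographically first length-6 string in L(M) \ L(N).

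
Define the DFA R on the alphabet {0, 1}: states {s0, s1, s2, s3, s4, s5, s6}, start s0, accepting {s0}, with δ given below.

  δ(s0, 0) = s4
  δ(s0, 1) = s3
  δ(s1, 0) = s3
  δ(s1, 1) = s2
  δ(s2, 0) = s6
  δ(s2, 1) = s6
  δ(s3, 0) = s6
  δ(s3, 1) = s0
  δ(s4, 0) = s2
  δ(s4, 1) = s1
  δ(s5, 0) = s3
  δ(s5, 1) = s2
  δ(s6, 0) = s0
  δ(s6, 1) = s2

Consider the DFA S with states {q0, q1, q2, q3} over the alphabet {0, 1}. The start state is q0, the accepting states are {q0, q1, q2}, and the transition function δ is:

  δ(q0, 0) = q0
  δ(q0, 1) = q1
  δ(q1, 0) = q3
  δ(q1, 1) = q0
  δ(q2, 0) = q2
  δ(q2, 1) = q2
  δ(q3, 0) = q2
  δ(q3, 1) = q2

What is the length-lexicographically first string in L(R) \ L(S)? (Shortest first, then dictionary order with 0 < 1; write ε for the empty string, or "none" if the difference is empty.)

The string 0010 is accepted by R but not by S.
No shorter string lies in the difference, and 0010 is the lexicographically first length-4 string in L(R) \ L(S).

0010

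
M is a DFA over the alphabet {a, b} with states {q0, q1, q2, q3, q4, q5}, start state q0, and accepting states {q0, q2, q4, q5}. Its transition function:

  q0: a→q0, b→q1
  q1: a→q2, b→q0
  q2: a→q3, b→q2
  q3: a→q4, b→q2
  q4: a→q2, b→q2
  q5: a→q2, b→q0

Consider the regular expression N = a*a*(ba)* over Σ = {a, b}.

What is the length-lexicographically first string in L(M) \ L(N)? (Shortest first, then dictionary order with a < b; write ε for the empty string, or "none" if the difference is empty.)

The string bb is accepted by M but not by N.
No shorter string lies in the difference, and bb is the lexicographically first length-2 string in L(M) \ L(N).

bb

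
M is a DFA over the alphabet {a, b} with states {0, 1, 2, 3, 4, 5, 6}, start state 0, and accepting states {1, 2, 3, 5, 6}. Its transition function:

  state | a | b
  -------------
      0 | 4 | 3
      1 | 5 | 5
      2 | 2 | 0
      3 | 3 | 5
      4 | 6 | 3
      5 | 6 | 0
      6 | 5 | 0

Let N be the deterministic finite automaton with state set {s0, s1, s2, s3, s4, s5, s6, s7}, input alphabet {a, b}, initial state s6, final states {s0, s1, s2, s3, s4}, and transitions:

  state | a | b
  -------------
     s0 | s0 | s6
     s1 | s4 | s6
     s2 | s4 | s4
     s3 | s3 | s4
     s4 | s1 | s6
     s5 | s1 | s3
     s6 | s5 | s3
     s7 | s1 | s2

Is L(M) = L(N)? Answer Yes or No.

Exploring the product automaton M × N from the start pair (0, s6), following both machines on each input symbol, reaches 5 state pairs: (0, s6), (4, s5), (3, s3), (6, s1), (5, s4).
M accepts in {1, 2, 3, 5, 6} and N accepts in {s0, s1, s2, s3, s4}. In every reachable pair the two components are either both accepting — (3, s3), (6, s1), (5, s4) — or both non-accepting, so no string is accepted by exactly one of the machines: L(M) \ L(N) and L(N) \ L(M) are both empty.
Hence every string is accepted by M iff it is accepted by N, and the two languages coincide.

Yes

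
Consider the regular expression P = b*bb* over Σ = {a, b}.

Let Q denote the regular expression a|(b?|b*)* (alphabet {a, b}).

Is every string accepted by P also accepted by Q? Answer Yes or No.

Yes

Converting the expression P to a DFA (subset construction, then merging equivalent states) gives the minimal DFA with states {p0, p1, p2}, start state p0, accepting states {p2} and transitions p0: a→p1, b→p2; p1: a→p1, b→p1; p2: a→p1, b→p2.
Converting the expression Q to a DFA (subset construction, then merging equivalent states) gives the minimal DFA with states {q0, q1, q2, q3}, start state q0, accepting states {q0, q1, q2} and transitions q0: a→q1, b→q2; q1: a→q3, b→q3; q2: a→q3, b→q2; q3: a→q3, b→q3.
Exploring the product automaton P × Q from the start pair (p0, q0), following both machines on each input symbol, reaches 4 state pairs: (p0, q0), (p1, q1), (p2, q2), (p1, q3).
P accepts in {p2} and Q accepts in {q0, q1, q2}. The reachable pairs whose P-component is accepting are (p2, q2); in each of them the Q-component is accepting too, so the product for L(P) \ L(Q) (P-component accepting, Q-component rejecting) has no reachable accepting pair and the difference is empty.
Hence every string in L(P) is also in L(Q).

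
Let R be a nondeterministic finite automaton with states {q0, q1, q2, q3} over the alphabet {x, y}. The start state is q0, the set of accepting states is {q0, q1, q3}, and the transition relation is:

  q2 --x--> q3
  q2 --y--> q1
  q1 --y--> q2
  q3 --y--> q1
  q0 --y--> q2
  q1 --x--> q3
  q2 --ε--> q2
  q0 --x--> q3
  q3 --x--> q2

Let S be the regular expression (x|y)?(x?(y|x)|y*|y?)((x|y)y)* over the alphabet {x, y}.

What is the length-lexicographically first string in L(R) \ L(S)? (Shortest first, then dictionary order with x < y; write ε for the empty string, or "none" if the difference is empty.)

The string xyx is accepted by R but not by S.
No shorter string lies in the difference, and xyx is the lexicographically first length-3 string in L(R) \ L(S).

xyx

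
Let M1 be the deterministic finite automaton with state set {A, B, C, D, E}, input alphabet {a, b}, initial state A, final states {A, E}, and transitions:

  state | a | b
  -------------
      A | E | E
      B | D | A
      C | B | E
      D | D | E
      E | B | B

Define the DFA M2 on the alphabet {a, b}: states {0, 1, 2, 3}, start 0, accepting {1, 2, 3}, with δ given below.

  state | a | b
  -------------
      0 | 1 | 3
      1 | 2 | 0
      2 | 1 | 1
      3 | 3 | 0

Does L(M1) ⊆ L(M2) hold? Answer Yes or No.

The empty string ε is in L(M1) but not in L(M2).
So L(M1) ⊄ L(M2).

No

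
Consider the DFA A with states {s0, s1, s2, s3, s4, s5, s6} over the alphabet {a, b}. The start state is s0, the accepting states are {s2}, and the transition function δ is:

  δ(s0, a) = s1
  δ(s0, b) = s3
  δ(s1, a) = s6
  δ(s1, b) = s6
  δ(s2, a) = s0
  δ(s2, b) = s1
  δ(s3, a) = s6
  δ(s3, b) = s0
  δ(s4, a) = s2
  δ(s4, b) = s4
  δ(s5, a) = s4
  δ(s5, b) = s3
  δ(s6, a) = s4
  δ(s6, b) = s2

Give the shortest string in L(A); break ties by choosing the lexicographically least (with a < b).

A breadth-first search from s0 reaches an accepting state first via the path s0 → s1 → s6 → s2 on input aab.
No string of length < 3 is accepted (BFS exhausts all shorter strings without reaching an accepting state), and aab is the lexicographically least accepting string of length 3.

aab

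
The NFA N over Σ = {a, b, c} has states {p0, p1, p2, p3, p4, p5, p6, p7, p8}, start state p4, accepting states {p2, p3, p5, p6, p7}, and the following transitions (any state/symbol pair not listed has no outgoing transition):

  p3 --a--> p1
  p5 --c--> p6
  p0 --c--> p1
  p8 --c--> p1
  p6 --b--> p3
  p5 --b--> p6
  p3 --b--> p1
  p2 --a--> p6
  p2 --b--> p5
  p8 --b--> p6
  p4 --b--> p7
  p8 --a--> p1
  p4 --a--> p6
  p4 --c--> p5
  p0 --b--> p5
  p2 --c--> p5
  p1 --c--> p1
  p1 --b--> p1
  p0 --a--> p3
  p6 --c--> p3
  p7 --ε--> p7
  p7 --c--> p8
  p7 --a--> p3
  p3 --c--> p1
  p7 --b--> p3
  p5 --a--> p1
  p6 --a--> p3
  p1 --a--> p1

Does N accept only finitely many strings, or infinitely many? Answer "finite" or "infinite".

The useful states (reachable from p4 and able to reach an accepting state) are {p3, p4, p5, p6, p7, p8}.
Restricted to these states the transition graph has no cycle, so every accepting path has bounded length and L is finite.

finite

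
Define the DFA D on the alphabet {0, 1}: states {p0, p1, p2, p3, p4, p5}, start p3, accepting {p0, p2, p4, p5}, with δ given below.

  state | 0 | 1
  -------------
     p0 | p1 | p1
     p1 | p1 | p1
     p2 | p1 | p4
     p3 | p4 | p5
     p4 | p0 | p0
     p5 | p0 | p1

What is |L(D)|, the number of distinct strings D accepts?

The useful subgraph on states {p0, p3, p4, p5} is acyclic, so L(D) is finite; the longest accepting path visits 3 useful states, giving maximum string length 2.
Counting accepting paths from p3 by length: 2 of length 1, 3 of length 2. Total 5.

5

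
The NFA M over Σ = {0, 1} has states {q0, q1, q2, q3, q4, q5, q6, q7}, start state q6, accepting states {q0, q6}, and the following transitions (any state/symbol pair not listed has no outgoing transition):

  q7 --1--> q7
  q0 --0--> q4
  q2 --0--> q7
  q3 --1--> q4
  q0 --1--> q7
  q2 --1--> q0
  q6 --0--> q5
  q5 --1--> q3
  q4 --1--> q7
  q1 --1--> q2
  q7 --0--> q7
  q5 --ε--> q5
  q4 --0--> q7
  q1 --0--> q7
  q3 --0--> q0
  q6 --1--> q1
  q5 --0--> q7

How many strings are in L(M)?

3

The useful subgraph on states {q0, q1, q2, q3, q5, q6} is acyclic, so L(M) is finite; the longest accepting path visits 4 useful states, giving maximum string length 3.
Counting accepting paths from q6 by length: 1 of length 0, 2 of length 3. Total 3.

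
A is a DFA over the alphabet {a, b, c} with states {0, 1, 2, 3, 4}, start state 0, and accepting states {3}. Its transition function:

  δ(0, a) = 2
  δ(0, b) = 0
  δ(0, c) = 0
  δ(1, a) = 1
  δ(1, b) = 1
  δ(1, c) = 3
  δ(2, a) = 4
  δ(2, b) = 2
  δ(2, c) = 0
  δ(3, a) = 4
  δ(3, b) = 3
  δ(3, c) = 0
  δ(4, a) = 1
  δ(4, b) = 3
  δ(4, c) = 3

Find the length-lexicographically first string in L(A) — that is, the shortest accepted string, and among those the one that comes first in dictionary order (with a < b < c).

aab

A breadth-first search from 0 reaches an accepting state first via the path 0 → 2 → 4 → 3 on input aab.
No string of length < 3 is accepted (BFS exhausts all shorter strings without reaching an accepting state), and aab is the lexicographically least accepting string of length 3.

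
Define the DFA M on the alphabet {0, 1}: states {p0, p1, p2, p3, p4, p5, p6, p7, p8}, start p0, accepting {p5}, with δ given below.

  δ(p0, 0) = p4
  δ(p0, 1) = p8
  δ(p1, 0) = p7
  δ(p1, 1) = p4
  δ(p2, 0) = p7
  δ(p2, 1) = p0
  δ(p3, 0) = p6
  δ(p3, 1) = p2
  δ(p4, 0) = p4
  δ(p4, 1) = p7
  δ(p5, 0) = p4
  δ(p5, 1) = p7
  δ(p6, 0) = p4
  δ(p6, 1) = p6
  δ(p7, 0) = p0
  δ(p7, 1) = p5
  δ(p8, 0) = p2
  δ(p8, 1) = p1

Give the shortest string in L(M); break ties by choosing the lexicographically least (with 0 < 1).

A breadth-first search from p0 reaches an accepting state first via the path p0 → p4 → p7 → p5 on input 011.
No string of length < 3 is accepted (BFS exhausts all shorter strings without reaching an accepting state), and 011 is the lexicographically least accepting string of length 3.

011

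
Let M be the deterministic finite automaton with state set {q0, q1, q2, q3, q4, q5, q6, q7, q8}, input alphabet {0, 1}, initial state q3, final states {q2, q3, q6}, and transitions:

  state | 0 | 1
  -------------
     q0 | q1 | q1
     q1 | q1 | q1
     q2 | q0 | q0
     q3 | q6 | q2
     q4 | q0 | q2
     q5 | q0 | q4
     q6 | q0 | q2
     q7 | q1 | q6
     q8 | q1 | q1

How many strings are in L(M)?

The useful subgraph on states {q2, q3, q6} is acyclic, so L(M) is finite; the longest accepting path visits 3 useful states, giving maximum string length 2.
Counting accepting paths from q3 by length: 1 of length 0, 2 of length 1, 1 of length 2. Total 4.

4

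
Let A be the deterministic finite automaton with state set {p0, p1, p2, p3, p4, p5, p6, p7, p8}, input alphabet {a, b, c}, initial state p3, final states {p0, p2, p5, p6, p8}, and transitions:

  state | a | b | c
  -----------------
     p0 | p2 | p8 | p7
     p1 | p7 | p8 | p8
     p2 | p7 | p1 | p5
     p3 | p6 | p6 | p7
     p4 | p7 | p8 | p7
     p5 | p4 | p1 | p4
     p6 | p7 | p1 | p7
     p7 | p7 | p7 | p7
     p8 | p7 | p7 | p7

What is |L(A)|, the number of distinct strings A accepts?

6

The useful subgraph on states {p1, p3, p6, p8} is acyclic, so L(A) is finite; the longest accepting path visits 4 useful states, giving maximum string length 3.
Counting accepting paths from p3 by length: 2 of length 1, 4 of length 3. Total 6.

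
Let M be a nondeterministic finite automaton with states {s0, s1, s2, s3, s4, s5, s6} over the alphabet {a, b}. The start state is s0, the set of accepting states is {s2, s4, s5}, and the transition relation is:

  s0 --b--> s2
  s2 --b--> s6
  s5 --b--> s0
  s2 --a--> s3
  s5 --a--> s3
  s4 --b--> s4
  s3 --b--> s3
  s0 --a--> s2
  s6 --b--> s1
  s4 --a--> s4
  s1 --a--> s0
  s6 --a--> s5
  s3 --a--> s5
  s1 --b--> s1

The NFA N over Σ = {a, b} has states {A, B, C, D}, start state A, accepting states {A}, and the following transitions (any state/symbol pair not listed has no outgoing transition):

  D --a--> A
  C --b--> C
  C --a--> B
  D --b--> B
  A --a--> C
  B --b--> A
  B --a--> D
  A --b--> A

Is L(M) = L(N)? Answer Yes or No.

The string a is accepted by M but rejected by N.
So L(M) ≠ L(N).

No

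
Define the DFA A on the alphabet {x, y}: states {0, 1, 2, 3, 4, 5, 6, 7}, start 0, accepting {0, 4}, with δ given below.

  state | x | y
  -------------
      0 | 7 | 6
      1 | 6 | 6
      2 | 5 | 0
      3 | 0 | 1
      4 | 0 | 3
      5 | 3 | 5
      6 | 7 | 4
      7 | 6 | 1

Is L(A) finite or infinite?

infinite

State 0 is reachable from the start and can reach an accepting state, and it lies on the cycle 0 → 6 → 4 → 0.
Traversing that cycle any number of times yields accepted strings of unbounded length, so the language is infinite.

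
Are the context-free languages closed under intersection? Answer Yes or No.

{aⁿbⁿcᵐ : m,n≥0} and {aᵐbⁿcⁿ : m,n≥0} are both context-free, but their intersection {aⁿbⁿcⁿ : n≥0} is not (pumping lemma).

No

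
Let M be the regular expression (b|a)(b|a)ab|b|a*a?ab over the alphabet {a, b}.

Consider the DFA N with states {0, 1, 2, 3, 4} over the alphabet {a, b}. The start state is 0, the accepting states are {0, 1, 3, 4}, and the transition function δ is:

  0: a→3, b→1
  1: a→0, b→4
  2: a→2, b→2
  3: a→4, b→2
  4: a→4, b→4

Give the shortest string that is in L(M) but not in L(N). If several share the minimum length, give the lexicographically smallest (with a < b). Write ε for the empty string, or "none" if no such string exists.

The string ab is accepted by M but not by N.
No shorter string lies in the difference, and ab is the lexicographically first length-2 string in L(M) \ L(N).

ab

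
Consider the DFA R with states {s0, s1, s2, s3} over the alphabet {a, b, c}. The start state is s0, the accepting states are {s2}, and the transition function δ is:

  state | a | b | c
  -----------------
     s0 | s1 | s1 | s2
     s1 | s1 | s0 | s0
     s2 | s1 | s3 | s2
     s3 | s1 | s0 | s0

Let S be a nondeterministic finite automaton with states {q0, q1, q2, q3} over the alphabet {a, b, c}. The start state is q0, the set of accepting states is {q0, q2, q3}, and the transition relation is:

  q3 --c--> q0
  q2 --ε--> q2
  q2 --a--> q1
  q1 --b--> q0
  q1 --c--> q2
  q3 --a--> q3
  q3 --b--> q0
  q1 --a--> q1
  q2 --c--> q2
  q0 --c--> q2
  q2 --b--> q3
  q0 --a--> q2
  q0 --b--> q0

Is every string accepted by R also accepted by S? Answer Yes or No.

Exploring the product automaton R × S from the start pair (s0, q0), following both machines on each input symbol, reaches 11 state pairs: (s0, q0), (s1, q2), (s1, q0), (s2, q2), (s1, q1), (s0, q3), (s0, q2), (s3, q3), (s1, q3), (s2, q0), (s3, q0).
R accepts in {s2} and S accepts in {q0, q2, q3}. The reachable pairs whose R-component is accepting are (s2, q2), (s2, q0); in each of them the S-component is accepting too, so the product for L(R) \ L(S) (R-component accepting, S-component rejecting) has no reachable accepting pair and the difference is empty.
Hence every string in L(R) is also in L(S).

Yes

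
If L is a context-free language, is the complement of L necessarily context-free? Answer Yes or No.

No

CFLs are closed under union, so if they were also closed under complement they would be closed under intersection by De Morgan (L₁ ∩ L₂ is the complement of the union of the complements). But {aⁿbⁿcᵐ} ∩ {aᵐbⁿcⁿ} = {aⁿbⁿcⁿ} is not context-free although both operands are.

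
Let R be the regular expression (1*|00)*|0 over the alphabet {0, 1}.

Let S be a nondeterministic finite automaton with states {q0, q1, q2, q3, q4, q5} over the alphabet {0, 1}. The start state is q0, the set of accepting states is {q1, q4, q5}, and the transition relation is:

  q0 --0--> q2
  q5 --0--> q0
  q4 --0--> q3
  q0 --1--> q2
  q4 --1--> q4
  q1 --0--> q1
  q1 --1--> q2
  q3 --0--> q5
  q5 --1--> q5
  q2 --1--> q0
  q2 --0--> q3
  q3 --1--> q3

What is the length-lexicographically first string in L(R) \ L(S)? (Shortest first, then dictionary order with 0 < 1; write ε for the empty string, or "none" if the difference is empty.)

The empty string ε is accepted by R but not by S.
Since ε is the unique shortest string, it is the required witness.

ε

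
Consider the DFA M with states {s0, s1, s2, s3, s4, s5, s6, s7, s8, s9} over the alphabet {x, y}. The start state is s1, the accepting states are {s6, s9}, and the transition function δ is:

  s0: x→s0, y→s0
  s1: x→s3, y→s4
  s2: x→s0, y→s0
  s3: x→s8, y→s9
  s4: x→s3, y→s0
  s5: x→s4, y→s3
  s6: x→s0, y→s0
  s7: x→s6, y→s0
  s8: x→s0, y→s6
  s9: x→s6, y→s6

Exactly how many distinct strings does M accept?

The useful subgraph on states {s1, s3, s4, s6, s8, s9} is acyclic, so L(M) is finite; the longest accepting path visits 5 useful states, giving maximum string length 4.
Counting accepting paths from s1 by length: 1 of length 2, 4 of length 3, 3 of length 4. Total 8.

8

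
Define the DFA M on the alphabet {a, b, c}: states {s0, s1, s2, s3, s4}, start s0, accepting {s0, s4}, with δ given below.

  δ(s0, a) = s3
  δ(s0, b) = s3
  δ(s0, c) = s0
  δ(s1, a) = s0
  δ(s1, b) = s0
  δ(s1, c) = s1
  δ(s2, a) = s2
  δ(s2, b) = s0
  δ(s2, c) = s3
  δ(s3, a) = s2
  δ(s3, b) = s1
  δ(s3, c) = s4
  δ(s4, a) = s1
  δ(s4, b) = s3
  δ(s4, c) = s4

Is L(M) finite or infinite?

infinite

State s0 is reachable from the start and can reach an accepting state, and it lies on the cycle s0 → s0.
Traversing that cycle any number of times yields accepted strings of unbounded length, so the language is infinite.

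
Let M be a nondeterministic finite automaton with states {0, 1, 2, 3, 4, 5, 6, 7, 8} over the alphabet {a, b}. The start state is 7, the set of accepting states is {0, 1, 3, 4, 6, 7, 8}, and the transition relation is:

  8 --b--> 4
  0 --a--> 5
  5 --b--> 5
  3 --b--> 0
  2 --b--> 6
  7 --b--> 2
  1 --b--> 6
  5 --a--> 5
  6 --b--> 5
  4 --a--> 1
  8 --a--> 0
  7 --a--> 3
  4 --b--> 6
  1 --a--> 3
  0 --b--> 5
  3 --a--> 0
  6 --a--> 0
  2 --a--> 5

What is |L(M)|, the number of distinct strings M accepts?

6

The useful subgraph on states {0, 2, 3, 6, 7} is acyclic, so L(M) is finite; the longest accepting path visits 4 useful states, giving maximum string length 3.
Counting accepting paths from 7 by length: 1 of length 0, 1 of length 1, 3 of length 2, 1 of length 3. Total 6.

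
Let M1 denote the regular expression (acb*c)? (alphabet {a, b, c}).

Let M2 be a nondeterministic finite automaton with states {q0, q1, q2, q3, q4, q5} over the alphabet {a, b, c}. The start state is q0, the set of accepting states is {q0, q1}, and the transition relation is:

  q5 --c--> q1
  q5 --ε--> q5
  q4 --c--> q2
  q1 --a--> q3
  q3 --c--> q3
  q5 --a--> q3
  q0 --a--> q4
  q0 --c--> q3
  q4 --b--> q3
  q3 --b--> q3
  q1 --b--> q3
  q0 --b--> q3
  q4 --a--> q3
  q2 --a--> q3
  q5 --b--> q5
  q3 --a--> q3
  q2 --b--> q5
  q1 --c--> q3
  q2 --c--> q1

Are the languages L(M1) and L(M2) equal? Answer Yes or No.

Yes

Converting the expression M1 to a DFA (subset construction, then merging equivalent states) gives the minimal DFA with states {r0, r1, r2, r3, r4}, start state r0, accepting states {r0, r4} and transitions r0: a→r1, b→r2, c→r2; r1: a→r2, b→r2, c→r3; r2: a→r2, b→r2, c→r2; r3: a→r2, b→r3, c→r4; r4: a→r2, b→r2, c→r2.
Exploring the product automaton M1 × M2 from the start pair (r0, q0), following both machines on each input symbol, reaches 6 state pairs: (r0, q0), (r1, q4), (r2, q3), (r3, q2), (r3, q5), (r4, q1).
M1 accepts in {r0, r4} and M2 accepts in {q0, q1}. In every reachable pair the two components are either both accepting — (r0, q0), (r4, q1) — or both non-accepting, so no string is accepted by exactly one of the machines: L(M1) \ L(M2) and L(M2) \ L(M1) are both empty.
Hence every string is accepted by M1 iff it is accepted by M2, and the two languages coincide.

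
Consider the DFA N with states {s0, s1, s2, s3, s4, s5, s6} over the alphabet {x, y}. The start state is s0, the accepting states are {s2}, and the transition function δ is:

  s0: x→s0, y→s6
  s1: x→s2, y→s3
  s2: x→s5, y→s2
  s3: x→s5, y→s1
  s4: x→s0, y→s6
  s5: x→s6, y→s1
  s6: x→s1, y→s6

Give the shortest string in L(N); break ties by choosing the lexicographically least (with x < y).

A breadth-first search from s0 reaches an accepting state first via the path s0 → s6 → s1 → s2 on input yxx.
No string of length < 3 is accepted (BFS exhausts all shorter strings without reaching an accepting state), and yxx is the lexicographically least accepting string of length 3.

yxx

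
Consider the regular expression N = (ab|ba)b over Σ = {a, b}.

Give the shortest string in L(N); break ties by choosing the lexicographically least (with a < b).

By inspection of the expression, no string of length less than 3 matches, and abb is the lexicographically first match of length 3.

abb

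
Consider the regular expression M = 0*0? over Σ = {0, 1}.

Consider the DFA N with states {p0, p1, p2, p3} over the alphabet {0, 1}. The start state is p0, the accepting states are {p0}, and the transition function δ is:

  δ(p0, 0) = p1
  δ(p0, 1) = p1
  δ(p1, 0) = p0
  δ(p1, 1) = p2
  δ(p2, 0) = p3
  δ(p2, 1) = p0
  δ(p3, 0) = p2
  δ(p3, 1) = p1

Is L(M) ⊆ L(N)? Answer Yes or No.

No

The string 0 is in L(M) but not in L(N).
So L(M) ⊄ L(N).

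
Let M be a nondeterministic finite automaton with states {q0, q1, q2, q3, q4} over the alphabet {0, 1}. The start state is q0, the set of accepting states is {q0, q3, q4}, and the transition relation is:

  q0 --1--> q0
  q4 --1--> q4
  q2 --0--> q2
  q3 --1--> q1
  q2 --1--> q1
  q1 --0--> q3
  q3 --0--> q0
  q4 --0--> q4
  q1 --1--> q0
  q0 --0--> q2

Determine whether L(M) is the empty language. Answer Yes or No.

No

The empty string ε is accepted: the run q0 ends in the accepting state q0.
Since at least one string is accepted, L(M) is not empty.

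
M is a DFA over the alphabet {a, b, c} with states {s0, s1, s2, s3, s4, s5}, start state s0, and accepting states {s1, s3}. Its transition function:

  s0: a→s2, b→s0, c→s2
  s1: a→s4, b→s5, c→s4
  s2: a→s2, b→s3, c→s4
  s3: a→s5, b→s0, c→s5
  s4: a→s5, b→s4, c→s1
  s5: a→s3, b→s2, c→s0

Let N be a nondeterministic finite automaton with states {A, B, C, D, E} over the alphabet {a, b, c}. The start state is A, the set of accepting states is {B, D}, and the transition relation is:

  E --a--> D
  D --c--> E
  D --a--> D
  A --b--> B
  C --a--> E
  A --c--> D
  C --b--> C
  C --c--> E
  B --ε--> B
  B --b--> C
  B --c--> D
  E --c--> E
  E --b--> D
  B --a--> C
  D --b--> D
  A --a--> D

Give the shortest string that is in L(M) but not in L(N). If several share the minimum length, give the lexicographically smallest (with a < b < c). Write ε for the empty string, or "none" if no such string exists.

The string acc is accepted by M but not by N.
No shorter string lies in the difference, and acc is the lexicographically first length-3 string in L(M) \ L(N).

acc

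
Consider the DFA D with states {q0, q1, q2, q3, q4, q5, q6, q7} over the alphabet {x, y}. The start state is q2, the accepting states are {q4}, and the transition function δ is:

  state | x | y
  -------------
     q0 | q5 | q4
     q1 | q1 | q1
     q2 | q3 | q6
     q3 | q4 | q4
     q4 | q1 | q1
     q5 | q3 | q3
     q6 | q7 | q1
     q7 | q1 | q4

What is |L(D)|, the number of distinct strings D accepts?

3

The useful subgraph on states {q2, q3, q4, q6, q7} is acyclic, so L(D) is finite; the longest accepting path visits 4 useful states, giving maximum string length 3.
Counting accepting paths from q2 by length: 2 of length 2, 1 of length 3. Total 3.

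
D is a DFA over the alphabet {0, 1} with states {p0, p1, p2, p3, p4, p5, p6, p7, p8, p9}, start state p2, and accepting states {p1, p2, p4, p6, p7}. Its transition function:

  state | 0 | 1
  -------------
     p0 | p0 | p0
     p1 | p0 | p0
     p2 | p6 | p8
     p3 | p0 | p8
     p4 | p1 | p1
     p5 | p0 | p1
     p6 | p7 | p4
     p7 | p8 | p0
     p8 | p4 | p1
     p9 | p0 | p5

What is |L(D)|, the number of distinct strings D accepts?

14

The useful subgraph on states {p1, p2, p4, p6, p7, p8} is acyclic, so L(D) is finite; the longest accepting path visits 6 useful states, giving maximum string length 5.
Counting accepting paths from p2 by length: 1 of length 0, 1 of length 1, 4 of length 2, 4 of length 3, 2 of length 4, 2 of length 5. Total 14.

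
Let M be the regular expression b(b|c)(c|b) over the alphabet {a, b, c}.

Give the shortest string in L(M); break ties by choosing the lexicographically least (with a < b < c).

bbb

By inspection of the expression, no string of length less than 3 matches, and bbb is the lexicographically first match of length 3.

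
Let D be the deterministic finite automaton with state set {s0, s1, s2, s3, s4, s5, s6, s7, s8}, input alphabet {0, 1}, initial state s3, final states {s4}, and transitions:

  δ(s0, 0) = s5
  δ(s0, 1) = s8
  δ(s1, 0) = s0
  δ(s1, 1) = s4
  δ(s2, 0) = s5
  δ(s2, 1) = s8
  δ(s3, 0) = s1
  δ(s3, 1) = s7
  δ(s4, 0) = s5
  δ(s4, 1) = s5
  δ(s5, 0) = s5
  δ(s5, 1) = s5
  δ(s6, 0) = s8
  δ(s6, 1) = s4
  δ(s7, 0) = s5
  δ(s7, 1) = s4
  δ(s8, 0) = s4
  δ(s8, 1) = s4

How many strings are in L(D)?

4

The useful subgraph on states {s0, s1, s3, s4, s7, s8} is acyclic, so L(D) is finite; the longest accepting path visits 5 useful states, giving maximum string length 4.
Counting accepting paths from s3 by length: 2 of length 2, 2 of length 4. Total 4.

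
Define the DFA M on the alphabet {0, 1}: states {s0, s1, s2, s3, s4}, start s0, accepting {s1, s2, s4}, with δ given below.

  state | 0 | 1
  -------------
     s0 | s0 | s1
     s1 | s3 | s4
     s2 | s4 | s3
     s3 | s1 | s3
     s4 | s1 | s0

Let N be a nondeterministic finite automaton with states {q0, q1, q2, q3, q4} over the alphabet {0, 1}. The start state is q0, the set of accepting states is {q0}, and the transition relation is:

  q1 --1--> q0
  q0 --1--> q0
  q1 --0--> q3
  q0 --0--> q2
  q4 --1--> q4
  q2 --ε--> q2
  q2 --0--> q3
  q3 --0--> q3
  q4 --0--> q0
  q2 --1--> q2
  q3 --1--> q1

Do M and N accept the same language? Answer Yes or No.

The string 01 is accepted by M but rejected by N.
So L(M) ≠ L(N).

No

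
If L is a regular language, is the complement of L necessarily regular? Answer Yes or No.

Take a complete DFA for L and swap accepting and non-accepting states; the resulting DFA accepts exactly Σ* \ L.
So the regular languages are closed under complement.

Yes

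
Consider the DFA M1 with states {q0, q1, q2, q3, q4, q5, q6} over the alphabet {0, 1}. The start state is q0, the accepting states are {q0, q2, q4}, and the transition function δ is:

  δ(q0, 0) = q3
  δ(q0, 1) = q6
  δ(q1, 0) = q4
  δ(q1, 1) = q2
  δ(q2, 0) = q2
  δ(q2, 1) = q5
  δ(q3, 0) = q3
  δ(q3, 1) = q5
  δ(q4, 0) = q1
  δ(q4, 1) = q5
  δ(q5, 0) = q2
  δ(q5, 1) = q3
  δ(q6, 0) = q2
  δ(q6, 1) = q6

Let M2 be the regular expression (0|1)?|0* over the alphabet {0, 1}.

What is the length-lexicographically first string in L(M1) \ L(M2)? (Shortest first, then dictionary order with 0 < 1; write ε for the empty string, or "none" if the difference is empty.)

The string 10 is accepted by M1 but not by M2.
No shorter string lies in the difference, and 10 is the lexicographically first length-2 string in L(M1) \ L(M2).

10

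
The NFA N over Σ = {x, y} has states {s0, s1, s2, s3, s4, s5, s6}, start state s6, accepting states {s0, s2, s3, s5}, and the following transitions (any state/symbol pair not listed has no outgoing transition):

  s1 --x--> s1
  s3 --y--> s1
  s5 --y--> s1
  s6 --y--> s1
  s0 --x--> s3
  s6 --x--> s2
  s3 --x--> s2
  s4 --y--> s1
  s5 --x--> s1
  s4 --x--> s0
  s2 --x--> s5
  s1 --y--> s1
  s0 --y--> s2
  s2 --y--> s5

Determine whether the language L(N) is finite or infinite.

The useful states (reachable from s6 and able to reach an accepting state) are {s2, s5, s6}.
Restricted to these states the transition graph has no cycle, so every accepting path has bounded length and L is finite.

finite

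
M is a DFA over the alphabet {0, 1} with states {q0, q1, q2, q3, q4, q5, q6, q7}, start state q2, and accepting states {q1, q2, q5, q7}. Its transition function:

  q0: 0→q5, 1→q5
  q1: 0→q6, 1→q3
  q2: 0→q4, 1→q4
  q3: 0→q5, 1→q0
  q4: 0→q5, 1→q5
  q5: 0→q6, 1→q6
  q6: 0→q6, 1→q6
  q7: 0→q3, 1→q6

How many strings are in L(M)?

The useful subgraph on states {q2, q4, q5} is acyclic, so L(M) is finite; the longest accepting path visits 3 useful states, giving maximum string length 2.
Counting accepting paths from q2 by length: 1 of length 0, 4 of length 2. Total 5.

5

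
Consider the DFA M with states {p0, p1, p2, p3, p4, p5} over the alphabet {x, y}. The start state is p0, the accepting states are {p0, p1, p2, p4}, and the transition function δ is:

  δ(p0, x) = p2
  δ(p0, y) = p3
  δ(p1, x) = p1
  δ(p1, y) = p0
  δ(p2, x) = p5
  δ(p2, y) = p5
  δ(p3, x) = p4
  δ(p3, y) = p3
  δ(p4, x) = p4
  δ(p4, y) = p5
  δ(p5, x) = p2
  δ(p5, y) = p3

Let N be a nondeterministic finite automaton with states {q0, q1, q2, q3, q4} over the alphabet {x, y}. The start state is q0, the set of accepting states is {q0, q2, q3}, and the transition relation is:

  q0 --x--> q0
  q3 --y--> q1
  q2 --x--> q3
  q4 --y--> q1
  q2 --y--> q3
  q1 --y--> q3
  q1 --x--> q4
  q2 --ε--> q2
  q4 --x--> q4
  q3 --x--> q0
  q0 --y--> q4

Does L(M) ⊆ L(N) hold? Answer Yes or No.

No

The string yx is in L(M) but not in L(N).
So L(M) ⊄ L(N).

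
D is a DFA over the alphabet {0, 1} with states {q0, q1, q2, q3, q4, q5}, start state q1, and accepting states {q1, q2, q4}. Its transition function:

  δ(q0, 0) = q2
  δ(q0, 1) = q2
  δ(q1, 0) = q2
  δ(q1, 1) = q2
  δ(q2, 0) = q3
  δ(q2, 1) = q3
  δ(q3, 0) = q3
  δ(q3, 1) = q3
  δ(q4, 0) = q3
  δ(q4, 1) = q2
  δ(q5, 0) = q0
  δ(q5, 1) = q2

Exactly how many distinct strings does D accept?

3

The useful subgraph on states {q1, q2} is acyclic, so L(D) is finite; the longest accepting path visits 2 useful states, giving maximum string length 1.
Counting accepting paths from q1 by length: 1 of length 0, 2 of length 1. Total 3.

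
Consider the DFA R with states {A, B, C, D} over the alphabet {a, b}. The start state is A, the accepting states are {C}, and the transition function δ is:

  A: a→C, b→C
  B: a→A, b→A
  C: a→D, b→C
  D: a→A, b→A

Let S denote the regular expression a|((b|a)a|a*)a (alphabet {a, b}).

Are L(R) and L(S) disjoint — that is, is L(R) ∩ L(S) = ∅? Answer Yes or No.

No

The string a is accepted by both R and S.
Hence L(R) ∩ L(S) ≠ ∅.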